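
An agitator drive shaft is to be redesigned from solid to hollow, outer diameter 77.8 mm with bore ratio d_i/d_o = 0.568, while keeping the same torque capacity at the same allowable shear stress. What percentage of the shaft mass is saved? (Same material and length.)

27.1 %

Equal τ_max and T ⇒ the solid shaft needs d_s³ = d_o³(1−k⁴), so d_s = 77.8·(1−0.568⁴)^(1/3) = 75.00 mm.
Area ratio A_h/A_s = d_o²(1−k²)/d_s² = (1−k²)/(1−k⁴)^(2/3) = 0.7289.
Mass saving = 1 − 0.7289 = 27.1 %.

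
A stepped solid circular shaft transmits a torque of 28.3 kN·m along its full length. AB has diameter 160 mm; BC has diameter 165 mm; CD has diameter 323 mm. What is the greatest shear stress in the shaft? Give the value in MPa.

Under the same torque, τ_max = 16T/(πd³) is largest where d is smallest — segment AB (d = 160 mm).
τ_max = 16·28300/(π·(0.160)³) = 3.519×10^7 Pa.

35.2 MPa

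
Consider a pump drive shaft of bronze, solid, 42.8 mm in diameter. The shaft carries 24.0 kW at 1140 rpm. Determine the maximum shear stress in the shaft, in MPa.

13.1 MPa

ω = 2π·1140/60 = 119.4 rad/s, so T = P/ω = 24.0×10³ / 119.4 = 201.0 N·m.
J = πd⁴/32 = π(0.0428)⁴/32 = 3.294×10^-7 m⁴.
τ_max = T·r/J = 201.0 × 0.0214 / 3.294×10^-7 = 1.306×10^7 Pa.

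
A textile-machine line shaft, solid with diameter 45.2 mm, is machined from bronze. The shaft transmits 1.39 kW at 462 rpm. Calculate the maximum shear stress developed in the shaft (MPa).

1.58 MPa

ω = 2π·462/60 = 48.38 rad/s, so T = P/ω = 1.39×10³ / 48.38 = 28.73 N·m.
J = πd⁴/32 = π(0.0452)⁴/32 = 4.098×10^-7 m⁴.
τ_max = T·r/J = 28.73 × 0.0226 / 4.098×10^-7 = 1.585×10^6 Pa.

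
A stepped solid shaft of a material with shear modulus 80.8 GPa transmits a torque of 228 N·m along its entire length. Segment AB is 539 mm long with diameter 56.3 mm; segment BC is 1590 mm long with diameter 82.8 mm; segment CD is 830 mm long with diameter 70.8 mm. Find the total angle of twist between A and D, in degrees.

0.198°

J_AB = π(0.0563)⁴/32 = 9.86×10^-7 m⁴; J_BC = π(0.0828)⁴/32 = 4.61×10^-6 m⁴; J_CD = π(0.0708)⁴/32 = 2.47×10^-6 m⁴.
θ = (T/G)·Σ L_i/J_i = (228.0/80.8×10⁹)·(0.539/9.86×10^-7 + 1.59/4.61×10^-6 + 0.830/2.47×10^-6) = 3.464×10^-3 rad.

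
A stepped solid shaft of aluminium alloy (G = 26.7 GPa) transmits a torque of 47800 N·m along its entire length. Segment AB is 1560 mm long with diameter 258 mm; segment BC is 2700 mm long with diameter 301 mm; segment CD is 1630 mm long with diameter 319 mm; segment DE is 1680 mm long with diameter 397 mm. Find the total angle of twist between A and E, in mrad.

J_AB = π(0.258)⁴/32 = 4.35×10^-4 m⁴; J_BC = π(0.301)⁴/32 = 8.06×10^-4 m⁴; J_CD = π(0.319)⁴/32 = 1.02×10^-3 m⁴; J_DE = π(0.397)⁴/32 = 2.44×10^-3 m⁴.
θ = (T/G)·Σ L_i/J_i = (47800/26.7×10⁹)·(1.56/4.35×10^-4 + 2.70/8.06×10^-4 + 1.63/1.02×10^-3 + 1.68/2.44×10^-3) = 0.01652 rad.

16.5 mrad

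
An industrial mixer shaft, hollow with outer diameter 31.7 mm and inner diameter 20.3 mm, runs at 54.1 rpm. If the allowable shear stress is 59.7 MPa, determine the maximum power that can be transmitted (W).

J = π(d_o⁴ − d_i⁴)/32 = π(0.0317⁴ − 0.0203⁴)/32 = 8.247×10^-8 m⁴.
T_max = τ_allow·J/r = 5.97×10^7 × 8.247×10^-8 / 0.0158 = 310.6 N·m.
ω = 2π·54.1/60 = 5.665 rad/s, so P_max = T_max·ω = 1760 W.

1760 W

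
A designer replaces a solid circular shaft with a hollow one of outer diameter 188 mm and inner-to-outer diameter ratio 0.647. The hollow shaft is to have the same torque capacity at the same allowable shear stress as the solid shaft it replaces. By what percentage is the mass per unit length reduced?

33.9 %

Equal τ_max and T ⇒ the solid shaft needs d_s³ = d_o³(1−k⁴), so d_s = 188·(1−0.647⁴)^(1/3) = 176.3 mm.
Area ratio A_h/A_s = d_o²(1−k²)/d_s² = (1−k²)/(1−k⁴)^(2/3) = 0.6611.
Mass saving = 1 − 0.6611 = 33.9 %.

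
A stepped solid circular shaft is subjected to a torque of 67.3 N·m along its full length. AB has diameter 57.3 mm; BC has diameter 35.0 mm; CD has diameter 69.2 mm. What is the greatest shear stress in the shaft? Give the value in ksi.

1.16 ksi

Under the same torque, τ_max = 16T/(πd³) is largest where d is smallest — segment BC (d = 35.0 mm).
τ_max = 16·67.30/(π·(0.0350)³) = 7.994×10^6 Pa.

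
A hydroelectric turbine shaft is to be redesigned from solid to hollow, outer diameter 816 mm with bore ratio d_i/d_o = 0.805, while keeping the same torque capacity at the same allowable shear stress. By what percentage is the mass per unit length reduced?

Equal τ_max and T ⇒ the solid shaft needs d_s³ = d_o³(1−k⁴), so d_s = 816·(1−0.805⁴)^(1/3) = 680.5 mm.
Area ratio A_h/A_s = d_o²(1−k²)/d_s² = (1−k²)/(1−k⁴)^(2/3) = 0.5061.
Mass saving = 1 − 0.5061 = 49.4 %.

49.4 %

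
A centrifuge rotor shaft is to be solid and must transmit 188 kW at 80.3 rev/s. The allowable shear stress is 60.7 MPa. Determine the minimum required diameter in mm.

31.5 mm

ω = 2π·80.3 = 504.5 rad/s, so T = P/ω = 188×10³ / 504.5 = 372.6 N·m.
For a solid shaft τ_max = 16T/(πd³), so d = (16T/(π τ_allow))^(1/3) = (16·372.6/(π·6.07×10^7))^(1/3) = 0.03150 m.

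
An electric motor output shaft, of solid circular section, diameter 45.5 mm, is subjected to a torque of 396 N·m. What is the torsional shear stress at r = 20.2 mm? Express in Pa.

J = πd⁴/32 = π(0.0455)⁴/32 = 4.208×10^-7 m⁴.
Shear stress varies linearly with radius: τ = T·r/J = 396.0 × 0.0202 / 4.208×10^-7 = 1.901×10^7 Pa.

1.90e7 Pa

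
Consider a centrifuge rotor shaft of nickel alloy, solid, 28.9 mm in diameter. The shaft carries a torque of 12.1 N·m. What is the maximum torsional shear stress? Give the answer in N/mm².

J = πd⁴/32 = π(0.0289)⁴/32 = 6.848×10^-8 m⁴.
τ_max = T·r/J = 12.10 × 0.0144 / 6.848×10^-8 = 2.553×10^6 Pa.

2.55 N/mm²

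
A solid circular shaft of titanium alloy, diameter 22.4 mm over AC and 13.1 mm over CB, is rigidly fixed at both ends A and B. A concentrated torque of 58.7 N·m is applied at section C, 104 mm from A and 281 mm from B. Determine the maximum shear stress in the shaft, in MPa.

25.5 MPa

Compatibility: T_A·a/J_AC = T_B·b/J_CB with T_A + T_B = T₀.
J_AC = 2.47×10^-8 m⁴, J_CB = 2.89×10^-9 m⁴, so T_A = T₀·(J_AC/a)/((J_AC/a)+(J_CB/b)) = 56.26 N·m, T_B = 2.436 N·m.
τ in each portion: τ_AC = 2.55×10^7 Pa, τ_CB = 5.52×10^6 Pa; maximum is in AC.
τ_max = T_AC·r/J = 56.26·0.0112/2.47×10^-8 = 2.550×10^7 Pa.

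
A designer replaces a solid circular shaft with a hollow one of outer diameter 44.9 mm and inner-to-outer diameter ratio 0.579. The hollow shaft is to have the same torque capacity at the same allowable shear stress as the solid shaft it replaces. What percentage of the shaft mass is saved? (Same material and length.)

28.0 %

Equal τ_max and T ⇒ the solid shaft needs d_s³ = d_o³(1−k⁴), so d_s = 44.9·(1−0.579⁴)^(1/3) = 43.15 mm.
Area ratio A_h/A_s = d_o²(1−k²)/d_s² = (1−k²)/(1−k⁴)^(2/3) = 0.7197.
Mass saving = 1 − 0.7197 = 28.0 %.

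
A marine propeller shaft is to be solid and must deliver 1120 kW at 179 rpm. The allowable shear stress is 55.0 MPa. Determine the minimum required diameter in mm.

ω = 2π·179/60 = 18.74 rad/s, so T = P/ω = 1120×10³ / 18.74 = 59750 N·m.
For a solid shaft τ_max = 16T/(πd³), so d = (16T/(π τ_allow))^(1/3) = (16·59750/(π·5.50×10^7))^(1/3) = 0.1769 m.

177 mm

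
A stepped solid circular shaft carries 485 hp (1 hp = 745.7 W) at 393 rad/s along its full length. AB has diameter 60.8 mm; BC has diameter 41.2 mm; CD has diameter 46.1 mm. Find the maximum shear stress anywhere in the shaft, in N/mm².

ω = 393 rad/s, so T = P/ω = 485×745.7 / 393.0 = 920.3 N·m.
Under the same torque, τ_max = 16T/(πd³) is largest where d is smallest — segment BC (d = 41.2 mm).
τ_max = 16·920.3/(π·(0.0412)³) = 6.702×10^7 Pa.

67.0 N/mm²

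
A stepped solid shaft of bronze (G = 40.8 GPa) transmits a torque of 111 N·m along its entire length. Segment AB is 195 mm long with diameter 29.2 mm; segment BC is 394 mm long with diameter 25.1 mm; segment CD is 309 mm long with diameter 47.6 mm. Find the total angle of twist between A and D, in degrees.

J_AB = π(0.0292)⁴/32 = 7.14×10^-8 m⁴; J_BC = π(0.0251)⁴/32 = 3.90×10^-8 m⁴; J_CD = π(0.0476)⁴/32 = 5.04×10^-7 m⁴.
θ = (T/G)·Σ L_i/J_i = (111.0/40.8×10⁹)·(0.195/7.14×10^-8 + 0.394/3.90×10^-8 + 0.309/5.04×10^-7) = 0.03661 rad.

2.10°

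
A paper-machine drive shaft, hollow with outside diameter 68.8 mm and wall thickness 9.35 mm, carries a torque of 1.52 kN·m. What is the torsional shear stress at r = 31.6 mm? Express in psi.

J = π(d_o⁴ − d_i⁴)/32 = π(0.0688⁴ − 0.0501⁴)/32 = 1.581×10^-6 m⁴.
Shear stress varies linearly with radius: τ = T·r/J = 1520 × 0.0316 / 1.581×10^-6 = 3.038×10^7 Pa.

4410 psi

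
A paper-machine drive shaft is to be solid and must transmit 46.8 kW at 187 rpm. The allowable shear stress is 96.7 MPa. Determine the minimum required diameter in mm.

ω = 2π·187/60 = 19.58 rad/s, so T = P/ω = 46.8×10³ / 19.58 = 2390 N·m.
For a solid shaft τ_max = 16T/(πd³), so d = (16T/(π τ_allow))^(1/3) = (16·2390/(π·9.67×10^7))^(1/3) = 0.05012 m.

50.1 mm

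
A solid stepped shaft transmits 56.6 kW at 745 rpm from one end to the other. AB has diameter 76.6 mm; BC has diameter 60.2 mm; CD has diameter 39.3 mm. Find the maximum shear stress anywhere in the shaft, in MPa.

60.9 MPa

ω = 2π·745/60 = 78.02 rad/s, so T = P/ω = 56.6×10³ / 78.02 = 725.5 N·m.
Under the same torque, τ_max = 16T/(πd³) is largest where d is smallest — segment CD (d = 39.3 mm).
τ_max = 16·725.5/(π·(0.0393)³) = 6.087×10^7 Pa.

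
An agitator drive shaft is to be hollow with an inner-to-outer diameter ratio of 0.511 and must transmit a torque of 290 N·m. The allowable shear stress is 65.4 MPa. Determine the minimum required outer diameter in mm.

28.9 mm

For a hollow shaft with d_i/d_o = 0.511: τ_max = 16T/(π d_o³ (1−k⁴)), so d_o = [16T/(π τ_allow (1−k⁴))]^(1/3) = [16·290.0/(π·6.54×10^7·0.9318)]^(1/3) = 0.02894 m.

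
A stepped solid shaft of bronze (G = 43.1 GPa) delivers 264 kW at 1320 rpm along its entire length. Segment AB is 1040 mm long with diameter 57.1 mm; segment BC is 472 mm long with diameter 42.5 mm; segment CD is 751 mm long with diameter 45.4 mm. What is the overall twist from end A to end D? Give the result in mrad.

189 mrad

ω = 2π·1320/60 = 138.2 rad/s, so T = P/ω = 264×10³ / 138.2 = 1910 N·m.
J_AB = π(0.0571)⁴/32 = 1.04×10^-6 m⁴; J_BC = π(0.0425)⁴/32 = 3.20×10^-7 m⁴; J_CD = π(0.0454)⁴/32 = 4.17×10^-7 m⁴.
θ = (T/G)·Σ L_i/J_i = (1910/43.1×10⁹)·(1.04/1.04×10^-6 + 0.472/3.20×10^-7 + 0.751/4.17×10^-7) = 0.1892 rad.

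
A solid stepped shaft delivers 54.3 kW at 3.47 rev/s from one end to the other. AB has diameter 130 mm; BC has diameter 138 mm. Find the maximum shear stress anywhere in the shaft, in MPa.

5.77 MPa

ω = 2π·3.47 = 21.80 rad/s, so T = P/ω = 54.3×10³ / 21.80 = 2491 N·m.
Under the same torque, τ_max = 16T/(πd³) is largest where d is smallest — segment AB (d = 130 mm).
τ_max = 16·2491/(π·(0.130)³) = 5.773×10^6 Pa.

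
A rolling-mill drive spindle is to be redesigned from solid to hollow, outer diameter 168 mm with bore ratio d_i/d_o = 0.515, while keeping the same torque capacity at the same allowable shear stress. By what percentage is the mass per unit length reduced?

22.9 %

Equal τ_max and T ⇒ the solid shaft needs d_s³ = d_o³(1−k⁴), so d_s = 168·(1−0.515⁴)^(1/3) = 164.0 mm.
Area ratio A_h/A_s = d_o²(1−k²)/d_s² = (1−k²)/(1−k⁴)^(2/3) = 0.7714.
Mass saving = 1 − 0.7714 = 22.9 %.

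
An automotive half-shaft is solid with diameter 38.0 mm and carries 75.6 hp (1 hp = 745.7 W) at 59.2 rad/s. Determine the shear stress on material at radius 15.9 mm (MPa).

ω = 59.2 rad/s, so T = P/ω = 75.6×745.7 / 59.20 = 952.3 N·m.
J = πd⁴/32 = π(0.0380)⁴/32 = 2.047×10^-7 m⁴.
Shear stress varies linearly with radius: τ = T·r/J = 952.3 × 0.0159 / 2.047×10^-7 = 7.397×10^7 Pa.

74.0 MPa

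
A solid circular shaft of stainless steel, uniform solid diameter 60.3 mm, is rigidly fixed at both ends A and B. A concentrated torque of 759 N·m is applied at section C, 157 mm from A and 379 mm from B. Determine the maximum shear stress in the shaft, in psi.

1810 psi

With uniform GJ and both ends fixed, compatibility θ_AC = θ_CB gives T_A·a = T_B·b, together with T_A + T_B = T₀.
T_A = T₀·b/(a+b) = 759.0·379/536.0 = 536.7 N·m; T_B = 222.3 N·m.
τ in each portion: τ_AC = 1.25×10^7 Pa, τ_CB = 5.16×10^6 Pa; maximum is in AC.
τ_max = T_AC·r/J = 536.7·0.0301/1.30×10^-6 = 1.247×10^7 Pa.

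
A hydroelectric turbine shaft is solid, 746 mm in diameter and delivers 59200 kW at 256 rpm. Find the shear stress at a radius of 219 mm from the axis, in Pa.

ω = 2π·256/60 = 26.81 rad/s, so T = P/ω = 59200×10³ / 26.81 = 2.208e6 N·m.
J = πd⁴/32 = π(0.746)⁴/32 = 0.03041 m⁴.
Shear stress varies linearly with radius: τ = T·r/J = 2.208e6 × 0.219 / 0.03041 = 1.591×10^7 Pa.

1.59e7 Pa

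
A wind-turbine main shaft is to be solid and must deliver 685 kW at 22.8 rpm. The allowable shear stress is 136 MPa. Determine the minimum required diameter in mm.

ω = 2π·22.8/60 = 2.388 rad/s, so T = P/ω = 685×10³ / 2.388 = 286900 N·m.
For a solid shaft τ_max = 16T/(πd³), so d = (16T/(π τ_allow))^(1/3) = (16·286900/(π·1.36×10^8))^(1/3) = 0.2207 m.

221 mm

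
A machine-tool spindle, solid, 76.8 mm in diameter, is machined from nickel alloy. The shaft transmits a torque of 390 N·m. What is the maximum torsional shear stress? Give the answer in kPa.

J = πd⁴/32 = π(0.0768)⁴/32 = 3.415×10^-6 m⁴.
τ_max = T·r/J = 390.0 × 0.0384 / 3.415×10^-6 = 4.385×10^6 Pa.

4380 kPa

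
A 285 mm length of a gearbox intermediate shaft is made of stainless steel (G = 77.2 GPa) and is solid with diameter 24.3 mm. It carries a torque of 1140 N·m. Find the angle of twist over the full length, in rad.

0.123 rad

J = πd⁴/32 = π(0.0243)⁴/32 = 3.423×10^-8 m⁴.
θ = T·L/(G·J) = 1140 × 0.285 / (77.2×10⁹ × 3.423×10^-8) = 0.1229 rad.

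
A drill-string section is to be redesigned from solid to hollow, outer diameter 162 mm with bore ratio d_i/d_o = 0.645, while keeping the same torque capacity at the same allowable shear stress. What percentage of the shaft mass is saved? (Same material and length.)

Equal τ_max and T ⇒ the solid shaft needs d_s³ = d_o³(1−k⁴), so d_s = 162·(1−0.645⁴)^(1/3) = 152.1 mm.
Area ratio A_h/A_s = d_o²(1−k²)/d_s² = (1−k²)/(1−k⁴)^(2/3) = 0.6629.
Mass saving = 1 − 0.6629 = 33.7 %.

33.7 %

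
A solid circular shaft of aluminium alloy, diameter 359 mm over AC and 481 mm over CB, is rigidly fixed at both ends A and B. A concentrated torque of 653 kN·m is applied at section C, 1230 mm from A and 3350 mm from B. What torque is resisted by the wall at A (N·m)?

Compatibility: T_A·a/J_AC = T_B·b/J_CB with T_A + T_B = T₀.
J_AC = 1.63×10^-3 m⁴, J_CB = 5.26×10^-3 m⁴, so T_A = T₀·(J_AC/a)/((J_AC/a)+(J_CB/b)) = 299100 N·m, T_B = 353900 N·m.

299000 N·m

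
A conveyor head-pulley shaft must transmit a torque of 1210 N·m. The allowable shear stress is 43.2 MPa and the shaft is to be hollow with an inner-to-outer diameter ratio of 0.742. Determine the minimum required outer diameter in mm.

58.9 mm

For a hollow shaft with d_i/d_o = 0.742: τ_max = 16T/(π d_o³ (1−k⁴)), so d_o = [16T/(π τ_allow (1−k⁴))]^(1/3) = [16·1210/(π·4.32×10^7·0.6969)]^(1/3) = 0.05893 m.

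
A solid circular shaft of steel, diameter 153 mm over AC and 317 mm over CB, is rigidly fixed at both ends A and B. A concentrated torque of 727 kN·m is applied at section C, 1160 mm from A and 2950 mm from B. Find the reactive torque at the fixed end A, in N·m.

88200 N·m

Compatibility: T_A·a/J_AC = T_B·b/J_CB with T_A + T_B = T₀.
J_AC = 5.38×10^-5 m⁴, J_CB = 9.91×10^-4 m⁴, so T_A = T₀·(J_AC/a)/((J_AC/a)+(J_CB/b)) = 88160 N·m, T_B = 638800 N·m.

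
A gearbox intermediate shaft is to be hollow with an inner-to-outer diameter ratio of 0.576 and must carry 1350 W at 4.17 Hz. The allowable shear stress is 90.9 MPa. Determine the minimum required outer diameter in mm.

14.8 mm

ω = 2π·4.17 = 26.20 rad/s, so T = P/ω = 1350 / 26.20 = 51.52 N·m.
For a hollow shaft with d_i/d_o = 0.576: τ_max = 16T/(π d_o³ (1−k⁴)), so d_o = [16T/(π τ_allow (1−k⁴))]^(1/3) = [16·51.52/(π·9.09×10^7·0.8899)]^(1/3) = 0.01480 m.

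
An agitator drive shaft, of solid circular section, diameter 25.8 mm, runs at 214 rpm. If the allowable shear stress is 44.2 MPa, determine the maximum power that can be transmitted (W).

3340 W

J = πd⁴/32 = π(0.0258)⁴/32 = 4.350×10^-8 m⁴.
T_max = τ_allow·J/r = 4.42×10^7 × 4.350×10^-8 / 0.0129 = 149.0 N·m.
ω = 2π·214/60 = 22.41 rad/s, so P_max = T_max·ω = 3340 W.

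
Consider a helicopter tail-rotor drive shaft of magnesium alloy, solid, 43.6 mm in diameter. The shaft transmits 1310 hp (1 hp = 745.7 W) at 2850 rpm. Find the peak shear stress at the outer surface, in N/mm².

ω = 2π·2850/60 = 298.5 rad/s, so T = P/ω = 1310×745.7 / 298.5 = 3273 N·m.
J = πd⁴/32 = π(0.0436)⁴/32 = 3.548×10^-7 m⁴.
τ_max = T·r/J = 3273 × 0.0218 / 3.548×10^-7 = 2.011×10^8 Pa.

201 N/mm²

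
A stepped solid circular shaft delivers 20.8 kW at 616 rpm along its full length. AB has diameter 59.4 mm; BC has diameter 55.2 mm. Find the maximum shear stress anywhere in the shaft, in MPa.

9.76 MPa

ω = 2π·616/60 = 64.51 rad/s, so T = P/ω = 20.8×10³ / 64.51 = 322.4 N·m.
Under the same torque, τ_max = 16T/(πd³) is largest where d is smallest — segment BC (d = 55.2 mm).
τ_max = 16·322.4/(π·(0.0552)³) = 9.764×10^6 Pa.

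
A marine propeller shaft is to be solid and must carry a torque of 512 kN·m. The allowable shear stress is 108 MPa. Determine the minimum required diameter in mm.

289 mm

For a solid shaft τ_max = 16T/(πd³), so d = (16T/(π τ_allow))^(1/3) = (16·512000/(π·1.08×10^8))^(1/3) = 0.2890 m.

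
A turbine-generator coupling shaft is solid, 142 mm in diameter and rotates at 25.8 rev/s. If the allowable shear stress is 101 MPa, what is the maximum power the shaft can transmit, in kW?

J = πd⁴/32 = π(0.142)⁴/32 = 3.992×10^-5 m⁴.
T_max = τ_allow·J/r = 1.01×10^8 × 3.992×10^-5 / 0.0710 = 56780 N·m.
ω = 2π·25.8 = 162.1 rad/s, so P_max = T_max·ω = 9.205×10^6 W.

9200 kW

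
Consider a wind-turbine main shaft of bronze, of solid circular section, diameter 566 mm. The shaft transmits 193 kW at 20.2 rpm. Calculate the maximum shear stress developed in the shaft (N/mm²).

ω = 2π·20.2/60 = 2.115 rad/s, so T = P/ω = 193×10³ / 2.115 = 91240 N·m.
J = πd⁴/32 = π(0.566)⁴/32 = 0.01008 m⁴.
τ_max = T·r/J = 91240 × 0.283 / 0.01008 = 2.563×10^6 Pa.

2.56 N/mm²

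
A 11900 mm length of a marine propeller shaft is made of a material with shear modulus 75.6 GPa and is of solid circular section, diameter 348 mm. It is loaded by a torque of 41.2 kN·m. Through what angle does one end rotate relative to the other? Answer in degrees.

J = πd⁴/32 = π(0.348)⁴/32 = 1.440×10^-3 m⁴.
θ = T·L/(G·J) = 41200 × 11.9 / (75.6×10⁹ × 1.440×10^-3) = 4.504×10^-3 rad.

0.258°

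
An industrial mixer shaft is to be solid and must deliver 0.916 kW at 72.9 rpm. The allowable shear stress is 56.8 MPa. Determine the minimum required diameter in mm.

22.1 mm

ω = 2π·72.9/60 = 7.634 rad/s, so T = P/ω = 0.916×10³ / 7.634 = 120.0 N·m.
For a solid shaft τ_max = 16T/(πd³), so d = (16T/(π τ_allow))^(1/3) = (16·120.0/(π·5.68×10^7))^(1/3) = 0.02208 m.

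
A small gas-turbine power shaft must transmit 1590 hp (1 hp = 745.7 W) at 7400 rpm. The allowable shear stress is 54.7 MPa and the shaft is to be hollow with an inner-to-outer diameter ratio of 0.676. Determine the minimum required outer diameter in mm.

ω = 2π·7400/60 = 774.9 rad/s, so T = P/ω = 1590×745.7 / 774.9 = 1530 N·m.
For a hollow shaft with d_i/d_o = 0.676: τ_max = 16T/(π d_o³ (1−k⁴)), so d_o = [16T/(π τ_allow (1−k⁴))]^(1/3) = [16·1530/(π·5.47×10^7·0.7912)]^(1/3) = 0.05647 m.

56.5 mm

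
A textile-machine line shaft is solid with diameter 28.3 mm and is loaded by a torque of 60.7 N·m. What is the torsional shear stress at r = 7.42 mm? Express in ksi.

J = πd⁴/32 = π(0.0283)⁴/32 = 6.297×10^-8 m⁴.
Shear stress varies linearly with radius: τ = T·r/J = 60.70 × 0.00742 / 6.297×10^-8 = 7.152×10^6 Pa.

1.04 ksi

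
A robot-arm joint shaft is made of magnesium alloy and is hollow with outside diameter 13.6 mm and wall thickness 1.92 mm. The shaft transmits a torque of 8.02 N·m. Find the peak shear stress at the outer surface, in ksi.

J = π(d_o⁴ − d_i⁴)/32 = π(0.0136⁴ − 0.00976⁴)/32 = 2.468×10^-9 m⁴.
τ_max = T·r/J = 8.020 × 0.00680 / 2.468×10^-9 = 2.210×10^7 Pa.

3.21 ksi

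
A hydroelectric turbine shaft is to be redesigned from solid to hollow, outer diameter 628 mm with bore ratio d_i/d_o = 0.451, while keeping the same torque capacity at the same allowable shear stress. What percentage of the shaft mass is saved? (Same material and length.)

Equal τ_max and T ⇒ the solid shaft needs d_s³ = d_o³(1−k⁴), so d_s = 628·(1−0.451⁴)^(1/3) = 619.2 mm.
Area ratio A_h/A_s = d_o²(1−k²)/d_s² = (1−k²)/(1−k⁴)^(2/3) = 0.8194.
Mass saving = 1 − 0.8194 = 18.1 %.

18.1 %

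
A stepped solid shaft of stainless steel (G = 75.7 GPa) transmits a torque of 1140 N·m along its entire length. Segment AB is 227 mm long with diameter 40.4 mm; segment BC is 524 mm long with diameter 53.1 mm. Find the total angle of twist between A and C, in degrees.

1.33°

J_AB = π(0.0404)⁴/32 = 2.62×10^-7 m⁴; J_BC = π(0.0531)⁴/32 = 7.81×10^-7 m⁴.
θ = (T/G)·Σ L_i/J_i = (1140/75.7×10⁹)·(0.227/2.62×10^-7 + 0.524/7.81×10^-7) = 0.02318 rad.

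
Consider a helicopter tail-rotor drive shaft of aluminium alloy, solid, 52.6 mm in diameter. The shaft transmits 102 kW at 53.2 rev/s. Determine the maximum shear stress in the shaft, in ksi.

ω = 2π·53.2 = 334.3 rad/s, so T = P/ω = 102×10³ / 334.3 = 305.1 N·m.
J = πd⁴/32 = π(0.0526)⁴/32 = 7.515×10^-7 m⁴.
τ_max = T·r/J = 305.1 × 0.0263 / 7.515×10^-7 = 1.068×10^7 Pa.

1.55 ksi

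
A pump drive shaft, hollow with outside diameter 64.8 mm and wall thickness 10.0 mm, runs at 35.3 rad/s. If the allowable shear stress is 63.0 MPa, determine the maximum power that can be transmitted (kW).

J = π(d_o⁴ − d_i⁴)/32 = π(0.0648⁴ − 0.0448⁴)/32 = 1.336×10^-6 m⁴.
T_max = τ_allow·J/r = 6.30×10^7 × 1.336×10^-6 / 0.0324 = 2597 N·m.
ω = 35.3 rad/s, so P_max = T_max·ω = 9.167×10^4 W.

91.7 kW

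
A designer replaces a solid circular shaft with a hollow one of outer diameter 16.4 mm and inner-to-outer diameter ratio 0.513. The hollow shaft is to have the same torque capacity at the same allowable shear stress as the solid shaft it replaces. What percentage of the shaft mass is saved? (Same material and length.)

22.7 %

Equal τ_max and T ⇒ the solid shaft needs d_s³ = d_o³(1−k⁴), so d_s = 16.4·(1−0.513⁴)^(1/3) = 16.01 mm.
Area ratio A_h/A_s = d_o²(1−k²)/d_s² = (1−k²)/(1−k⁴)^(2/3) = 0.7729.
Mass saving = 1 − 0.7729 = 22.7 %.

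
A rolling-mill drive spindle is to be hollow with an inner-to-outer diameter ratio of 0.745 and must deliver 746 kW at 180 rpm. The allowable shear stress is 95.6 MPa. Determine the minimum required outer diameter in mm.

ω = 2π·180/60 = 18.85 rad/s, so T = P/ω = 746×10³ / 18.85 = 39580 N·m.
For a hollow shaft with d_i/d_o = 0.745: τ_max = 16T/(π d_o³ (1−k⁴)), so d_o = [16T/(π τ_allow (1−k⁴))]^(1/3) = [16·39580/(π·9.56×10^7·0.6919)]^(1/3) = 0.1450 m.

145 mm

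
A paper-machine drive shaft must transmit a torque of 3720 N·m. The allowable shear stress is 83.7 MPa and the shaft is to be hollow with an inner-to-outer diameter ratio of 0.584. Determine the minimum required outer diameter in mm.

63.5 mm

For a hollow shaft with d_i/d_o = 0.584: τ_max = 16T/(π d_o³ (1−k⁴)), so d_o = [16T/(π τ_allow (1−k⁴))]^(1/3) = [16·3720/(π·8.37×10^7·0.8837)]^(1/3) = 0.06351 m.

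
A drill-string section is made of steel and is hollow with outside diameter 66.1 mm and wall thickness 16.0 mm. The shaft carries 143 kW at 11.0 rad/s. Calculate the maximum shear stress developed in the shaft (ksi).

ω = 11.0 rad/s, so T = P/ω = 143×10³ / 11.00 = 13000 N·m.
J = π(d_o⁴ − d_i⁴)/32 = π(0.0661⁴ − 0.0341⁴)/32 = 1.741×10^-6 m⁴.
τ_max = T·r/J = 13000 × 0.0330 / 1.741×10^-6 = 2.467×10^8 Pa.

35.8 ksi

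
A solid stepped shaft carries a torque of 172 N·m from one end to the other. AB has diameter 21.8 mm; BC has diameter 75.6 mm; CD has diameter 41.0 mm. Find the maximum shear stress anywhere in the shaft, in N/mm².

84.6 N/mm²

Under the same torque, τ_max = 16T/(πd³) is largest where d is smallest — segment AB (d = 21.8 mm).
τ_max = 16·172.0/(π·(0.0218)³) = 8.455×10^7 Pa.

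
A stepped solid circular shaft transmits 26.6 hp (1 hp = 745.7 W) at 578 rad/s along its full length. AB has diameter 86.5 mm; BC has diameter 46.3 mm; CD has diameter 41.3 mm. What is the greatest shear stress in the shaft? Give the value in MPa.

ω = 578 rad/s, so T = P/ω = 26.6×745.7 / 578.0 = 34.32 N·m.
Under the same torque, τ_max = 16T/(πd³) is largest where d is smallest — segment CD (d = 41.3 mm).
τ_max = 16·34.32/(π·(0.0413)³) = 2.481×10^6 Pa.

2.48 MPa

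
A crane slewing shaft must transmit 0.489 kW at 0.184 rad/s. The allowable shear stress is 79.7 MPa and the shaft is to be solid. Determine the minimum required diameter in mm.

55.4 mm

ω = 0.184 rad/s, so T = P/ω = 0.489×10³ / 0.1840 = 2658 N·m.
For a solid shaft τ_max = 16T/(πd³), so d = (16T/(π τ_allow))^(1/3) = (16·2658/(π·7.97×10^7))^(1/3) = 0.05538 m.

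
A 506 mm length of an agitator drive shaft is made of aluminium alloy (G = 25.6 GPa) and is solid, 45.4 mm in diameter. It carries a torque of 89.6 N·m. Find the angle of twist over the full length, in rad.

J = πd⁴/32 = π(0.0454)⁴/32 = 4.171×10^-7 m⁴.
θ = T·L/(G·J) = 89.60 × 0.506 / (25.6×10⁹ × 4.171×10^-7) = 4.246×10^-3 rad.

0.00425 rad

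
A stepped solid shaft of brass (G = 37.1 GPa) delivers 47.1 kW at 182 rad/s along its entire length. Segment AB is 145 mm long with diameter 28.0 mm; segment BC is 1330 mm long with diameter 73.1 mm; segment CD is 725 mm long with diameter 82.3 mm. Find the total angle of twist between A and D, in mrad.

21.2 mrad

ω = 182 rad/s, so T = P/ω = 47.1×10³ / 182.0 = 258.8 N·m.
J_AB = π(0.0280)⁴/32 = 6.03×10^-8 m⁴; J_BC = π(0.0731)⁴/32 = 2.80×10^-6 m⁴; J_CD = π(0.0823)⁴/32 = 4.50×10^-6 m⁴.
θ = (T/G)·Σ L_i/J_i = (258.8/37.1×10⁹)·(0.145/6.03×10^-8 + 1.33/2.80×10^-6 + 0.725/4.50×10^-6) = 0.02119 rad.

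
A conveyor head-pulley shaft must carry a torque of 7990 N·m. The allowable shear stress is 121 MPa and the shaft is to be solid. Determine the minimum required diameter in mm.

69.5 mm

For a solid shaft τ_max = 16T/(πd³), so d = (16T/(π τ_allow))^(1/3) = (16·7990/(π·1.21×10^8))^(1/3) = 0.06954 m.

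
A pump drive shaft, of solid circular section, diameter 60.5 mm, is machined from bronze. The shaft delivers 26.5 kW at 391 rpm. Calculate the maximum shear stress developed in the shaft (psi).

2160 psi

ω = 2π·391/60 = 40.95 rad/s, so T = P/ω = 26.5×10³ / 40.95 = 647.2 N·m.
J = πd⁴/32 = π(0.0605)⁴/32 = 1.315×10^-6 m⁴.
τ_max = T·r/J = 647.2 × 0.0302 / 1.315×10^-6 = 1.488×10^7 Pa.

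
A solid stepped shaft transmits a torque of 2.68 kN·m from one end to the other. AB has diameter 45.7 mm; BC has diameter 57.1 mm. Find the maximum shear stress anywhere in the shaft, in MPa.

143 MPa

Under the same torque, τ_max = 16T/(πd³) is largest where d is smallest — segment AB (d = 45.7 mm).
τ_max = 16·2680/(π·(0.0457)³) = 1.430×10^8 Pa.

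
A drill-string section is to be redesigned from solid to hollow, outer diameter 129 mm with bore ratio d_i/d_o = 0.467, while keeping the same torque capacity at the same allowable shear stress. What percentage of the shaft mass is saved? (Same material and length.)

19.2 %

Equal τ_max and T ⇒ the solid shaft needs d_s³ = d_o³(1−k⁴), so d_s = 129·(1−0.467⁴)^(1/3) = 126.9 mm.
Area ratio A_h/A_s = d_o²(1−k²)/d_s² = (1−k²)/(1−k⁴)^(2/3) = 0.8077.
Mass saving = 1 − 0.8077 = 19.2 %.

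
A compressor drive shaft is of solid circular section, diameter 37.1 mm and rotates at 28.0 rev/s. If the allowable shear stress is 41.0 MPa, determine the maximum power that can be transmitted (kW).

J = πd⁴/32 = π(0.0371)⁴/32 = 1.860×10^-7 m⁴.
T_max = τ_allow·J/r = 4.10×10^7 × 1.860×10^-7 / 0.0186 = 411.1 N·m.
ω = 2π·28.0 = 175.9 rad/s, so P_max = T_max·ω = 7.232×10^4 W.

72.3 kW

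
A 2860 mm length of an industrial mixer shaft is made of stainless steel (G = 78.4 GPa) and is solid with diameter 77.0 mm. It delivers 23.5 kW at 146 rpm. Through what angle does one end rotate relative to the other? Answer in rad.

0.0162 rad

ω = 2π·146/60 = 15.29 rad/s, so T = P/ω = 23.5×10³ / 15.29 = 1537 N·m.
J = πd⁴/32 = π(0.0770)⁴/32 = 3.451×10^-6 m⁴.
θ = T·L/(G·J) = 1537 × 2.86 / (78.4×10⁹ × 3.451×10^-6) = 0.01625 rad.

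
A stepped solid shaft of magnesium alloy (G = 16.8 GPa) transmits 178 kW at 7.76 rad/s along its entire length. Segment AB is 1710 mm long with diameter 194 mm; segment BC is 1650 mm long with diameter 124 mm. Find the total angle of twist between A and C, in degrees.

ω = 7.76 rad/s, so T = P/ω = 178×10³ / 7.760 = 22940 N·m.
J_AB = π(0.194)⁴/32 = 1.39×10^-4 m⁴; J_BC = π(0.124)⁴/32 = 2.32×10^-5 m⁴.
θ = (T/G)·Σ L_i/J_i = (22940/16.8×10⁹)·(1.71/1.39×10^-4 + 1.65/2.32×10^-5) = 0.1139 rad.

6.52°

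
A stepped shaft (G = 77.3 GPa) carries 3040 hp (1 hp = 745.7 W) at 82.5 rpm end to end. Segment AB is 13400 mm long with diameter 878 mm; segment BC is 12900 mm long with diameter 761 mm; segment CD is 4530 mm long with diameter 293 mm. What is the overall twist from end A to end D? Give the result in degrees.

1.34°

ω = 2π·82.5/60 = 8.639 rad/s, so T = P/ω = 3040×745.7 / 8.639 = 262400 N·m.
J_AB = π(0.878)⁴/32 = 0.0583 m⁴; J_BC = π(0.761)⁴/32 = 0.0329 m⁴; J_CD = π(0.293)⁴/32 = 7.24×10^-4 m⁴.
θ = (T/G)·Σ L_i/J_i = (262400/77.3×10⁹)·(13.4/0.0583 + 12.9/0.0329 + 4.53/7.24×10^-4) = 0.02336 rad.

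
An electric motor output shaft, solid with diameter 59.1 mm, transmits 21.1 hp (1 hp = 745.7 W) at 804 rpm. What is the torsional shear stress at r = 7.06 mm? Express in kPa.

1100 kPa

ω = 2π·804/60 = 84.19 rad/s, so T = P/ω = 21.1×745.7 / 84.19 = 186.9 N·m.
J = πd⁴/32 = π(0.0591)⁴/32 = 1.198×10^-6 m⁴.
Shear stress varies linearly with radius: τ = T·r/J = 186.9 × 0.00706 / 1.198×10^-6 = 1.102×10^6 Pa.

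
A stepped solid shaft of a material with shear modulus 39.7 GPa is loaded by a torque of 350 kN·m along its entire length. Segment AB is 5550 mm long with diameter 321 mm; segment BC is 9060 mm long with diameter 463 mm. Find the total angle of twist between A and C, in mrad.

J_AB = π(0.321)⁴/32 = 1.04×10^-3 m⁴; J_BC = π(0.463)⁴/32 = 4.51×10^-3 m⁴.
θ = (T/G)·Σ L_i/J_i = (350000/39.7×10⁹)·(5.55/1.04×10^-3 + 9.06/4.51×10^-3) = 0.06465 rad.

64.6 mrad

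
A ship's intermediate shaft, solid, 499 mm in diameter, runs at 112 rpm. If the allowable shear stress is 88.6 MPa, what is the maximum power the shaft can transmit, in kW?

J = πd⁴/32 = π(0.499)⁴/32 = 6.087×10^-3 m⁴.
T_max = τ_allow·J/r = 8.86×10^7 × 6.087×10^-3 / 0.249 = 2.162e6 N·m.
ω = 2π·112/60 = 11.73 rad/s, so P_max = T_max·ω = 2.535×10^7 W.

25400 kW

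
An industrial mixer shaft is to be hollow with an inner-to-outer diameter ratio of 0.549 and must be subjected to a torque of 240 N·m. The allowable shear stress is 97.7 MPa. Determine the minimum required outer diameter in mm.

For a hollow shaft with d_i/d_o = 0.549: τ_max = 16T/(π d_o³ (1−k⁴)), so d_o = [16T/(π τ_allow (1−k⁴))]^(1/3) = [16·240.0/(π·9.77×10^7·0.9092)]^(1/3) = 0.02396 m.

24.0 mm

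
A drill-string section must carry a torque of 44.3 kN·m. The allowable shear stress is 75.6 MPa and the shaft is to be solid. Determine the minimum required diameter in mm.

For a solid shaft τ_max = 16T/(πd³), so d = (16T/(π τ_allow))^(1/3) = (16·44300/(π·7.56×10^7))^(1/3) = 0.1440 m.

144 mm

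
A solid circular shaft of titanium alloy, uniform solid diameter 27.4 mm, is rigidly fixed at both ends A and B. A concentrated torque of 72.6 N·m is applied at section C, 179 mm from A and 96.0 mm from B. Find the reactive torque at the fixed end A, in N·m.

With uniform GJ and both ends fixed, compatibility θ_AC = θ_CB gives T_A·a = T_B·b, together with T_A + T_B = T₀.
T_A = T₀·b/(a+b) = 72.60·96.0/275.0 = 25.34 N·m; T_B = 47.26 N·m.

25.3 N·m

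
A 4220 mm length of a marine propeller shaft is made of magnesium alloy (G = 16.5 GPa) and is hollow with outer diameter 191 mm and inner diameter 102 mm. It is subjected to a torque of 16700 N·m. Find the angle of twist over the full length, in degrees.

2.04°

J = π(d_o⁴ − d_i⁴)/32 = π(0.191⁴ − 0.102⁴)/32 = 1.200×10^-4 m⁴.
θ = T·L/(G·J) = 16700 × 4.22 / (16.5×10⁹ × 1.200×10^-4) = 0.03558 rad.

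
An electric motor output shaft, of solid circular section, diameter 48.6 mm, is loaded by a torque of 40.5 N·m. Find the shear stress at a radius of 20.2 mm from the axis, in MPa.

1.49 MPa

J = πd⁴/32 = π(0.0486)⁴/32 = 5.477×10^-7 m⁴.
Shear stress varies linearly with radius: τ = T·r/J = 40.50 × 0.0202 / 5.477×10^-7 = 1.494×10^6 Pa.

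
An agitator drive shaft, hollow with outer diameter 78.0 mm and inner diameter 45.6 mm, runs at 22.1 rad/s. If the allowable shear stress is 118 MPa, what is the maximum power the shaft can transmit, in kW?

215 kW

J = π(d_o⁴ − d_i⁴)/32 = π(0.0780⁴ − 0.0456⁴)/32 = 3.209×10^-6 m⁴.
T_max = τ_allow·J/r = 1.18×10^8 × 3.209×10^-6 / 0.0390 = 9711 N·m.
ω = 22.1 rad/s, so P_max = T_max·ω = 2.146×10^5 W.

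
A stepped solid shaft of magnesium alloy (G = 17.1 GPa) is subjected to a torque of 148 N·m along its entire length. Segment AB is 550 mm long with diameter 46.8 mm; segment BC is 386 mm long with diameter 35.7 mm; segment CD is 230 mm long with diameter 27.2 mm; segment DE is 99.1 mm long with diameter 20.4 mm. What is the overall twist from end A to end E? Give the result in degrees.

J_AB = π(0.0468)⁴/32 = 4.71×10^-7 m⁴; J_BC = π(0.0357)⁴/32 = 1.59×10^-7 m⁴; J_CD = π(0.0272)⁴/32 = 5.37×10^-8 m⁴; J_DE = π(0.0204)⁴/32 = 1.70×10^-8 m⁴.
θ = (T/G)·Σ L_i/J_i = (148.0/17.1×10⁹)·(0.550/4.71×10^-7 + 0.386/1.59×10^-7 + 0.230/5.37×10^-8 + 0.0991/1.70×10^-8) = 0.1185 rad.

6.79°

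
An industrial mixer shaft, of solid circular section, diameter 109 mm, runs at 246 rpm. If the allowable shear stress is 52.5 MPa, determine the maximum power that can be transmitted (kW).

J = πd⁴/32 = π(0.109)⁴/32 = 1.386×10^-5 m⁴.
T_max = τ_allow·J/r = 5.25×10^7 × 1.386×10^-5 / 0.0545 = 13350 N·m.
ω = 2π·246/60 = 25.76 rad/s, so P_max = T_max·ω = 3.439×10^5 W.

344 kW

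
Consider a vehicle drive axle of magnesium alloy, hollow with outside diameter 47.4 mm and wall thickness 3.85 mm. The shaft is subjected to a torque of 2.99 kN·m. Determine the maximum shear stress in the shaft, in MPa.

J = π(d_o⁴ − d_i⁴)/32 = π(0.0474⁴ − 0.0397⁴)/32 = 2.517×10^-7 m⁴.
τ_max = T·r/J = 2990 × 0.0237 / 2.517×10^-7 = 2.815×10^8 Pa.

282 MPa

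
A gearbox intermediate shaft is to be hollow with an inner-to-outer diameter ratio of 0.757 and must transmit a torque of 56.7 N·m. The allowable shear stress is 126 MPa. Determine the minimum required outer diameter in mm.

15.1 mm

For a hollow shaft with d_i/d_o = 0.757: τ_max = 16T/(π d_o³ (1−k⁴)), so d_o = [16T/(π τ_allow (1−k⁴))]^(1/3) = [16·56.70/(π·1.26×10^8·0.6716)]^(1/3) = 0.01506 m.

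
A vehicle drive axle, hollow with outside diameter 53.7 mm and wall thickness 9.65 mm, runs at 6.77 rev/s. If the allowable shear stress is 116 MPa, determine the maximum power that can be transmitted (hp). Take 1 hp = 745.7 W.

J = π(d_o⁴ − d_i⁴)/32 = π(0.0537⁴ − 0.0344⁴)/32 = 6.789×10^-7 m⁴.
T_max = τ_allow·J/r = 1.16×10^8 × 6.789×10^-7 / 0.0269 = 2933 N·m.
ω = 2π·6.77 = 42.54 rad/s, so P_max = T_max·ω = 1.248×10^5 W.

167 hp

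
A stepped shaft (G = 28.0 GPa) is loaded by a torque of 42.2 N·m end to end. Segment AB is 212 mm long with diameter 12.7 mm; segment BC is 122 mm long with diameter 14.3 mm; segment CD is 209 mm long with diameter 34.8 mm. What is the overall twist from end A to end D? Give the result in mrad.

J_AB = π(0.0127)⁴/32 = 2.55×10^-9 m⁴; J_BC = π(0.0143)⁴/32 = 4.11×10^-9 m⁴; J_CD = π(0.0348)⁴/32 = 1.44×10^-7 m⁴.
θ = (T/G)·Σ L_i/J_i = (42.20/28.0×10⁹)·(0.212/2.55×10^-9 + 0.122/4.11×10^-9 + 0.209/1.44×10^-7) = 0.1721 rad.

172 mrad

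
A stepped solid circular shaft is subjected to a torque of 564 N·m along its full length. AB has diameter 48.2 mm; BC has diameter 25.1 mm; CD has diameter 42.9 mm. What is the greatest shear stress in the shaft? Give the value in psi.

Under the same torque, τ_max = 16T/(πd³) is largest where d is smallest — segment BC (d = 25.1 mm).
τ_max = 16·564.0/(π·(0.0251)³) = 1.816×10^8 Pa.

26300 psi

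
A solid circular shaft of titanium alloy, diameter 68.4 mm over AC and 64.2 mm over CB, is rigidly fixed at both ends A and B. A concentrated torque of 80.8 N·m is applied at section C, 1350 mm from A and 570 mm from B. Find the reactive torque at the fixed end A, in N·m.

Compatibility: T_A·a/J_AC = T_B·b/J_CB with T_A + T_B = T₀.
J_AC = 2.15×10^-6 m⁴, J_CB = 1.67×10^-6 m⁴, so T_A = T₀·(J_AC/a)/((J_AC/a)+(J_CB/b)) = 28.47 N·m, T_B = 52.33 N·m.

28.5 N·m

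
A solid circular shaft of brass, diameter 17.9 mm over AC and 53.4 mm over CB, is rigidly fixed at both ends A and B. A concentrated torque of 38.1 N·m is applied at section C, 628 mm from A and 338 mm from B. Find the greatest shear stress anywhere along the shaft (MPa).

1.27 MPa

Compatibility: T_A·a/J_AC = T_B·b/J_CB with T_A + T_B = T₀.
J_AC = 1.01×10^-8 m⁴, J_CB = 7.98×10^-7 m⁴, so T_A = T₀·(J_AC/a)/((J_AC/a)+(J_CB/b)) = 0.2572 N·m, T_B = 37.84 N·m.
τ in each portion: τ_AC = 2.28×10^5 Pa, τ_CB = 1.27×10^6 Pa; maximum is in CB.
τ_max = T_CB·r/J = 37.84·0.0267/7.98×10^-7 = 1.266×10^6 Pa.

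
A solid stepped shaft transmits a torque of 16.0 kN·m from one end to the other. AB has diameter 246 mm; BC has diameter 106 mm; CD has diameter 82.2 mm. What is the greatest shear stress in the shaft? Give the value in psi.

21300 psi

Under the same torque, τ_max = 16T/(πd³) is largest where d is smallest — segment CD (d = 82.2 mm).
τ_max = 16·16000/(π·(0.0822)³) = 1.467×10^8 Pa.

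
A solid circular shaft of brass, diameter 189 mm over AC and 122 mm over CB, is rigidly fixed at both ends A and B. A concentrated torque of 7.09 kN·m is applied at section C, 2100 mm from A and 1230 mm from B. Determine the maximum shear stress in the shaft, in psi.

659 psi

Compatibility: T_A·a/J_AC = T_B·b/J_CB with T_A + T_B = T₀.
J_AC = 1.25×10^-4 m⁴, J_CB = 2.17×10^-5 m⁴, so T_A = T₀·(J_AC/a)/((J_AC/a)+(J_CB/b)) = 5469 N·m, T_B = 1621 N·m.
τ in each portion: τ_AC = 4.13×10^6 Pa, τ_CB = 4.55×10^6 Pa; maximum is in CB.
τ_max = T_CB·r/J = 1621·0.0610/2.17×10^-5 = 4.547×10^6 Pa.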